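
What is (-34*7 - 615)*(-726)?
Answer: 619278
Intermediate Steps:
(-34*7 - 615)*(-726) = (-238 - 615)*(-726) = -853*(-726) = 619278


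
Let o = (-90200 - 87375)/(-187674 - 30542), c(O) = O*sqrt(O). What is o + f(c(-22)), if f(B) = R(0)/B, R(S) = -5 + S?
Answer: 177575/218216 - 5*I*sqrt(22)/484 ≈ 0.81376 - 0.048455*I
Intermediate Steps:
c(O) = O**(3/2)
f(B) = -5/B (f(B) = (-5 + 0)/B = -5/B)
o = 177575/218216 (o = -177575/(-218216) = -177575*(-1/218216) = 177575/218216 ≈ 0.81376)
o + f(c(-22)) = 177575/218216 - 5*I*sqrt(22)/484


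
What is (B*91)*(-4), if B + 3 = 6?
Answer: -1092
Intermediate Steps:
B = 3 (B = -3 + 6 = 3)
(B*91)*(-4) = (3*91)*(-4) = 273*(-4) = -1092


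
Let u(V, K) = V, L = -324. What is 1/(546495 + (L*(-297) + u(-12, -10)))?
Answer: 1/642711 ≈ 1.5559e-6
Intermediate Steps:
1/(546495 + (L*(-297) + u(-12, -10))) = 1/(546495 + (-324*(-297) - 12)) = 1/(546495 + (96228 - 12)) = 1/(546495 + 96216) = 1/642711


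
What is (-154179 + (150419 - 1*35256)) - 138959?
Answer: -177975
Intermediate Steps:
(-154179 + (150419 - 1*35256)) - 138959 = (-154179 + (150419 - 35256)) - 138959 = (-154179 + 115163) - 138959 = -39016 - 138959 = -177975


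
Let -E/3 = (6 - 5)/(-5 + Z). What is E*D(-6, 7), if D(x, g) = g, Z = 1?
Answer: 21/4 ≈ 5.2500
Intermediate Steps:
E = ¾ (E = -3*(6 - 5)/(-5 + 1) = -3/(-4) = -3*(-1)/4 = -3*(-¼) = ¾ ≈ 0.75000)
E*D(-6, 7) = (¾)*7 = 21/4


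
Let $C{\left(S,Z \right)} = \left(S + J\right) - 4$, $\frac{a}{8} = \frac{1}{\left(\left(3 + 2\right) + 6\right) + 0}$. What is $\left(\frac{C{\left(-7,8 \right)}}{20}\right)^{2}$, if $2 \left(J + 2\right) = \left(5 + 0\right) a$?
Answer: $\frac{15129}{48400} \approx 0.31258$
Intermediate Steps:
$a = \frac{8}{11}$ ($a = \frac{8}{\left(\left(3 + 2\right) + 6\right) + 0} = \frac{8}{\left(5 + 6\right) + 0} = \frac{8}{11 + 0} = \frac{8}{11} \approx 0.72727$)
$J = - \frac{2}{11}$ ($J = -2 + \frac{\left(5 + 0\right) \frac{8}{11}}{2} = -2 + \frac{5 \cdot \frac{8}{11}}{2} = -2 + \frac{1}{2} \cdot \frac{40}{11} = -2 + \frac{20}{11} = - \frac{2}{11} \approx -0.18182$)
$C{\left(S,Z \right)} = - \frac{46}{11} + S$ ($C{\left(S,Z \right)} = \left(S - \frac{2}{11}\right) - 4 = \left(- \frac{2}{11} + S\right) - 4 = - \frac{46}{11} + S$)
$\left(\frac{C{\left(-7,8 \right)}}{20}\right)^{2} = \left(\frac{- \frac{46}{11} - 7}{20}\right)^{2} = \left(\left(- \frac{123}{11}\right) \frac{1}{20}\right)^{2} = \left(- \frac{123}{220}\right)^{2} = \frac{15129}{48400}$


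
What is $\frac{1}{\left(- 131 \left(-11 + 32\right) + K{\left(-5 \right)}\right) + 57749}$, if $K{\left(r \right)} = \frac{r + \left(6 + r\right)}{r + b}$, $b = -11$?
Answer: $\frac{4}{219993} \approx 1.8182 \cdot 10^{-5}$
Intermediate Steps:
$K{\left(r \right)} = \frac{6 + 2 r}{-11 + r}$ ($K{\left(r \right)} = \frac{r + \left(6 + r\right)}{r - 11} = \frac{6 + 2 r}{-11 + r}$)
$\frac{1}{\left(- 131 \left(-11 + 32\right) + K{\left(-5 \right)}\right) + 57749} = \frac{1}{\left(- 131 \left(-11 + 32\right) + \frac{2 \left(3 - 5\right)}{-11 - 5}\right) + 57749} = \frac{1}{\left(\left(-131\right) 21 + 2 \frac{1}{-16} \left(-2\right)\right) + 57749} = \frac{1}{\left(-2751 + 2 \left(- \frac{1}{16}\right) \left(-2\right)\right) + 57749} = \frac{1}{\left(-2751 + \frac{1}{4}\right) + 57749} = \frac{1}{- \frac{11003}{4} + 57749} = \frac{1}{\frac{219993}{4}} = \frac{4}{219993}$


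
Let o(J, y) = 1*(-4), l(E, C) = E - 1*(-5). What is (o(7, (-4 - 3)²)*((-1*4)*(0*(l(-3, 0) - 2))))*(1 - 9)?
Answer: 0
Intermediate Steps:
l(E, C) = 5 + E (l(E, C) = E + 5 = 5 + E)
o(J, y) = -4
(o(7, (-4 - 3)²)*((-1*4)*(0*(l(-3, 0) - 2))))*(1 - 9) = (-4*(-1*4)*0*((5 - 3) - 2))*(1 - 9) = -(-16)*0*(2 - 2)*(-8) = -(-16)*0*0*(-8) = -(-16)*0*(-8) = -4*0*(-8) = 0*(-8) = 0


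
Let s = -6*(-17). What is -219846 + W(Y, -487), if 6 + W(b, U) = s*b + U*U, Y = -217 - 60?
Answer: -10937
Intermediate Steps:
Y = -277
s = 102
W(b, U) = -6 + U² + 102*b (W(b, U) = -6 + (102*b + U*U) = -6 + (102*b + U²) = -6 + (U² + 102*b) = -6 + U² + 102*b)
-219846 + W(Y, -487) = -219846 + (-6 + (-487)² + 102*(-277)) = -219846 + (-6 + 237169 - 28254) = -219846 + 208909 = -10937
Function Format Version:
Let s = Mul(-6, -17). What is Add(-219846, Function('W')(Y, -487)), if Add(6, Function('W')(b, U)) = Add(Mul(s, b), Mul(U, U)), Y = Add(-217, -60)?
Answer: -10937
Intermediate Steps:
Y = -277
s = 102
Function('W')(b, U) = Add(-6, Pow(U, 2), Mul(102, b)) (Function('W')(b, U) = Add(-6, Add(Mul(102, b), Mul(U, U))) = Add(-6, Add(Mul(102, b), Pow(U, 2))) = Add(-6, Add(Pow(U, 2), Mul(102, b))) = Add(-6, Pow(U, 2), Mul(102, b)))
Add(-219846, Function('W')(Y, -487)) = Add(-219846, Add(-6, Pow(-487, 2), Mul(102, -277))) = Add(-219846, Add(-6, 237169, -28254)) = Add(-219846, 208909) = -10937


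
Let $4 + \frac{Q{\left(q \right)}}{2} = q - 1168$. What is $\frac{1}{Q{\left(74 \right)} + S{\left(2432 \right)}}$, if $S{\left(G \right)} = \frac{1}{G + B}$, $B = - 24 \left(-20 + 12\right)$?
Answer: $- \frac{2624}{5762303} \approx -0.00045537$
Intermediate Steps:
$B = 192$ ($B = \left(-24\right) \left(-8\right) = 192$)
$Q{\left(q \right)} = -2344 + 2 q$ ($Q{\left(q \right)} = -8 + 2 \left(q - 1168\right) = -8 + 2 \left(-1168 + q\right) = -8 + \left(-2336 + 2 q\right) = -2344 + 2 q$)
$S{\left(G \right)} = \frac{1}{192 + G}$ ($S{\left(G \right)} = \frac{1}{G + 192} = \frac{1}{192 + G}$)
$\frac{1}{Q{\left(74 \right)} + S{\left(2432 \right)}} = \frac{1}{\left(-2344 + 2 \cdot 74\right) + \frac{1}{192 + 2432}} = \frac{1}{\left(-2344 + 148\right) + \frac{1}{2624}} = \frac{1}{-2196 + \frac{1}{2624}} = \frac{1}{- \frac{5762303}{2624}} = - \frac{2624}{5762303}$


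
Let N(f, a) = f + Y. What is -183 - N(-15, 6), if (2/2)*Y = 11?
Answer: -179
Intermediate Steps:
Y = 11
N(f, a) = 11 + f (N(f, a) = f + 11 = 11 + f)
-183 - N(-15, 6) = -183 - (11 - 15) = -183 - 1*(-4) = -183 + 4 = -179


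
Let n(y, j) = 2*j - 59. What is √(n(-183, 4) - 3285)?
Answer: 2*I*√834 ≈ 57.758*I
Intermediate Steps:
n(y, j) = -59 + 2*j
√(n(-183, 4) - 3285) = √((-59 + 2*4) - 3285) = √((-59 + 8) - 3285) = √(-51 - 3285) = √(-3336) = 2*I*√834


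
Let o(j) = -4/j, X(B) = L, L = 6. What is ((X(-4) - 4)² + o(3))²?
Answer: 64/9 ≈ 7.1111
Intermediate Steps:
X(B) = 6
((X(-4) - 4)² + o(3))² = ((6 - 4)² - 4/3)² = (2² - 4*⅓)² = (4 - 4/3)² = (8/3)² = 64/9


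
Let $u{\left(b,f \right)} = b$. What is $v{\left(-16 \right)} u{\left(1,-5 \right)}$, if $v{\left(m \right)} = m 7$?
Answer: $-112$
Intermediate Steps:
$v{\left(m \right)} = 7 m$
$v{\left(-16 \right)} u{\left(1,-5 \right)} = 7 \left(-16\right) 1 = \left(-112\right) 1 = -112$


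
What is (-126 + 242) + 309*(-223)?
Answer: -68791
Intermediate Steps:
(-126 + 242) + 309*(-223) = 116 - 68907 = -68791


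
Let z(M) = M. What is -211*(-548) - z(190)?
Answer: 115438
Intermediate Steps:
-211*(-548) - z(190) = -211*(-548) - 1*190 = 115628 - 190 = 115438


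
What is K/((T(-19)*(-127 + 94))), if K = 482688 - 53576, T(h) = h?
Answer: 429112/627 ≈ 684.39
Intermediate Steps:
K = 429112
K/((T(-19)*(-127 + 94))) = 429112/((-19*(-127 + 94))) = 429112/((-19*(-33))) = 429112/627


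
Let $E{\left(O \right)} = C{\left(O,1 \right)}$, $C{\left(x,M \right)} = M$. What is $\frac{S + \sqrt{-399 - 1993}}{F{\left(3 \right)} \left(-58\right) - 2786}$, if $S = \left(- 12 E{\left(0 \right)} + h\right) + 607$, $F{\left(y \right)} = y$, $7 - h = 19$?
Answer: $- \frac{583}{2960} - \frac{i \sqrt{598}}{1480} \approx -0.19696 - 0.016523 i$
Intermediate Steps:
$h = -12$ ($h = 7 - 19 = -12$)
$E{\left(O \right)} = 1$
$S = 583$ ($S = \left(\left(-12\right) 1 - 12\right) + 607 = \left(-12 - 12\right) + 607 = -24 + 607 = 583$)
$\frac{S + \sqrt{-399 - 1993}}{F{\left(3 \right)} \left(-58\right) - 2786} = \frac{583 + \sqrt{-399 - 1993}}{3 \left(-58\right) - 2786} = \frac{583 + \sqrt{-2392}}{-174 - 2786} = \frac{583 + 2 i \sqrt{598}}{-2960} = \left(583 + 2 i \sqrt{598}\right) \left(- \frac{1}{2960}\right) = - \frac{583}{2960} - \frac{i \sqrt{598}}{1480}$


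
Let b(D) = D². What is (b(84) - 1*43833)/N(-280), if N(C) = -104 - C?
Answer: -36777/176 ≈ -208.96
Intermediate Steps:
(b(84) - 1*43833)/N(-280) = (84² - 1*43833)/(-104 - 1*(-280)) = (7056 - 43833)/(-104 + 280) = -36777/176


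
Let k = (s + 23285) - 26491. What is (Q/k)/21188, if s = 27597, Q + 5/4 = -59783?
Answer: -239137/2067186032 ≈ -0.00011568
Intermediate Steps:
Q = -239137/4 (Q = -5/4 - 59783 = -239137/4 ≈ -59784.)
k = 24391 (k = (27597 + 23285) - 26491 = 50882 - 26491 = 24391)
(Q/k)/21188 = -239137/4/24391/21188 = -239137/4*1/24391*(1/21188) = -239137/97564*1/21188 = -239137/2067186032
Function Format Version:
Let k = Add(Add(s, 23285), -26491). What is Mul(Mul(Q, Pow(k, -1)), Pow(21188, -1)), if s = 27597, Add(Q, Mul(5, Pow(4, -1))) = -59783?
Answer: Rational(-239137, 2067186032) ≈ -0.00011568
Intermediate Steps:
Q = Rational(-239137, 4) (Q = Add(Rational(-5, 4), -59783) = Rational(-239137, 4) ≈ -59784.)
k = 24391 (k = Add(Add(27597, 23285), -26491) = Add(50882, -26491) = 24391)
Mul(Mul(Q, Pow(k, -1)), Pow(21188, -1)) = Mul(Mul(Rational(-239137, 4), Pow(24391, -1)), Pow(21188, -1)) = Mul(Mul(Rational(-239137, 4), Rational(1, 24391)), Rational(1, 21188)) = Mul(Rational(-239137, 97564), Rational(1, 21188)) = Rational(-239137, 2067186032)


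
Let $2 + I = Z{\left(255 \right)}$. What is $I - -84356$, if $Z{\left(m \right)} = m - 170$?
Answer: $84439$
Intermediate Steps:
$Z{\left(m \right)} = -170 + m$
$I = 83$ ($I = -2 + \left(-170 + 255\right) = -2 + 85 = 83$)
$I - -84356 = 83 - -84356 = 83 + 84356 = 84439$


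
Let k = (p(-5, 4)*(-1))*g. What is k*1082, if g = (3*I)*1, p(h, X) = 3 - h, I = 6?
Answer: -155808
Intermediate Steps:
g = 18 (g = (3*6)*1 = 18*1 = 18)
k = -144 (k = ((3 - 1*(-5))*(-1))*18 = ((3 + 5)*(-1))*18 = (8*(-1))*18 = -8*18 = -144)
k*1082 = -144*1082 = -155808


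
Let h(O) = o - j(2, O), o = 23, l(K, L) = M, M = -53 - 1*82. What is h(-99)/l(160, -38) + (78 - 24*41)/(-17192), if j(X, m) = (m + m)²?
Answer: 336861031/1160460 ≈ 290.28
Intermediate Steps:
j(X, m) = 4*m² (j(X, m) = (2*m)² = 4*m²)
M = -135 (M = -53 - 82 = -135)
l(K, L) = -135
h(O) = 23 - 4*O²
h(-99)/l(160, -38) + (78 - 24*41)/(-17192) = (23 - 4*(-99)²)/(-135) + (78 - 24*41)/(-17192) = (23 - 4*9801)*(-1/135) + (78 - 984)*(-1/17192) = (23 - 39204)*(-1/135) - 906*(-1/17192) = -39181*(-1/135) + 453/8596 = 39181/135 + 453/8596 = 336861031/1160460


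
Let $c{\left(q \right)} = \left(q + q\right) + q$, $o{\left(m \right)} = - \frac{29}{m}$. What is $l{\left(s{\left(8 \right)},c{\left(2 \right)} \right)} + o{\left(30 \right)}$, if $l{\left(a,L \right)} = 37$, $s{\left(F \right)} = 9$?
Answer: $\frac{1081}{30} \approx 36.033$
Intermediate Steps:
$c{\left(q \right)} = 3 q$ ($c{\left(q \right)} = 2 q + q = 3 q$)
$l{\left(s{\left(8 \right)},c{\left(2 \right)} \right)} + o{\left(30 \right)} = 37 - \frac{29}{30} = \frac{1081}{30}$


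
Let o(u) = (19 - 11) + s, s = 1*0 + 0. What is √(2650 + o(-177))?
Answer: √2658 ≈ 51.556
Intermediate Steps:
s = 0 (s = 0 + 0 = 0)
o(u) = 8 (o(u) = (19 - 11) + 0 = 8 + 0 = 8)
√(2650 + o(-177)) = √(2650 + 8) = √2658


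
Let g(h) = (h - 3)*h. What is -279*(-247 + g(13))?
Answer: 32643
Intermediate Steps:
g(h) = h*(-3 + h) (g(h) = (-3 + h)*h = h*(-3 + h))
-279*(-247 + g(13)) = -279*(-247 + 13*(-3 + 13)) = -279*(-247 + 13*10) = -279*(-247 + 130) = -279*(-117) = 32643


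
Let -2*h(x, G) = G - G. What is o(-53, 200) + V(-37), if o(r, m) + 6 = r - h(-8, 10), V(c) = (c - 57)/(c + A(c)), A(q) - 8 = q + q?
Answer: -5983/103 ≈ -58.087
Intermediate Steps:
A(q) = 8 + 2*q (A(q) = 8 + (q + q) = 8 + 2*q)
V(c) = (-57 + c)/(8 + 3*c) (V(c) = (c - 57)/(c + (8 + 2*c)) = (-57 + c)/(8 + 3*c))
h(x, G) = 0 (h(x, G) = -(G - G)/2 = -1/2*0 = 0)
o(r, m) = -6 + r (o(r, m) = -6 + (r - 1*0) = -6 + (r + 0) = -6 + r)
o(-53, 200) + V(-37) = (-6 - 53) + (-57 - 37)/(8 + 3*(-37)) = -59 - 94/(8 - 111) = -59 - 94/(-103) = -59 - 1/103*(-94) = -59 + 94/103 = -5983/103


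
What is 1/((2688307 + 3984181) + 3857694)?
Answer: 1/10530182 ≈ 9.4965e-8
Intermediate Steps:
1/((2688307 + 3984181) + 3857694) = 1/(6672488 + 3857694) = 1/10530182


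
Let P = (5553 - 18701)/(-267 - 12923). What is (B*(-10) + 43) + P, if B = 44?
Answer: -2611641/6595 ≈ -396.00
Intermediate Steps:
P = 6574/6595 (P = -13148/(-13190) = -13148*(-1/13190) = 6574/6595 ≈ 0.99682)
(B*(-10) + 43) + P = (44*(-10) + 43) + 6574/6595 = (-440 + 43) + 6574/6595 = -397 + 6574/6595 = -2611641/6595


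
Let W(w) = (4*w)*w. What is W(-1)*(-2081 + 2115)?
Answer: 136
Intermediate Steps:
W(w) = 4*w²
W(-1)*(-2081 + 2115) = (4*(-1)²)*(-2081 + 2115) = (4*1)*34 = 4*34 = 136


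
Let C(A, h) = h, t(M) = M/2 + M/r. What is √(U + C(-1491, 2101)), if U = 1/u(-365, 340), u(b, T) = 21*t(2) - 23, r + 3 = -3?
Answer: 2*√4727/3 ≈ 45.835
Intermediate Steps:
r = -6 (r = -3 - 3 = -6)
t(M) = M/3 (t(M) = M/2 + M/(-6) = M*(½) + M*(-⅙) = M/2 - M/6 = M/3)
u(b, T) = -9 (u(b, T) = 21*((⅓)*2) - 23 = 21*(⅔) - 23 = 14 - 23 = -9)
U = -⅑ (U = 1/(-9) = -⅑ ≈ -0.11111)
√(U + C(-1491, 2101)) = √(-⅑ + 2101) = √(18908/9) = 2*√4727/3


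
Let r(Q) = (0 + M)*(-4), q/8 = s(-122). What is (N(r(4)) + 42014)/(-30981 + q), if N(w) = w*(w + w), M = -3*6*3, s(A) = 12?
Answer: -1906/435 ≈ -4.3816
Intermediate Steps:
M = -54 (M = -18*3 = -54)
q = 96 (q = 8*12 = 96)
r(Q) = 216 (r(Q) = (0 - 54)*(-4) = -54*(-4) = 216)
N(w) = 2*w² (N(w) = w*(2*w) = 2*w²)
(N(r(4)) + 42014)/(-30981 + q) = (2*216² + 42014)/(-30981 + 96) = (2*46656 + 42014)/(-30885) = (93312 + 42014)*(-1/30885) = 135326*(-1/30885) = -1906/435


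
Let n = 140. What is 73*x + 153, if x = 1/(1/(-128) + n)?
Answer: 2750951/17919 ≈ 153.52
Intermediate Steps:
x = 128/17919 (x = 1/(1/(-128) + 140) = 1/(-1/128 + 140) = 1/(17919/128) = 128/17919 ≈ 0.0071433)
73*x + 153 = 73*(128/17919) + 153 = 9344/17919 + 153 = 2750951/17919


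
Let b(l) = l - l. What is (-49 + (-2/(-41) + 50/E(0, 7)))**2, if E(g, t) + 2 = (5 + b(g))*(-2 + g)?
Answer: 170746489/60516 ≈ 2821.5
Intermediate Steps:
b(l) = 0
E(g, t) = -12 + 5*g (E(g, t) = -2 + (5 + 0)*(-2 + g) = -2 + 5*(-2 + g) = -2 + (-10 + 5*g) = -12 + 5*g)
(-49 + (-2/(-41) + 50/E(0, 7)))**2 = (-49 + (-2/(-41) + 50/(-12 + 5*0)))**2 = (-49 + (-2*(-1/41) + 50/(-12 + 0)))**2 = (-49 + (2/41 + 50/(-12)))**2 = (-49 + (2/41 + 50*(-1/12)))**2 = (-49 + (2/41 - 25/6))**2 = (-49 - 1013/246)**2 = (-13067/246)**2 = 170746489/60516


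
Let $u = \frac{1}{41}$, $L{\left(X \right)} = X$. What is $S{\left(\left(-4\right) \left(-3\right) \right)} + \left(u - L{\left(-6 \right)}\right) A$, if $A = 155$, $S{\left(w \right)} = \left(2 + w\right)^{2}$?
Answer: $\frac{46321}{41} \approx 1129.8$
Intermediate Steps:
$u = \frac{1}{41} \approx 0.02439$
$S{\left(\left(-4\right) \left(-3\right) \right)} + \left(u - L{\left(-6 \right)}\right) A = \left(2 - -12\right)^{2} + \left(\frac{1}{41} - -6\right) 155 = \left(2 + 12\right)^{2} + \left(\frac{1}{41} + 6\right) 155 = 14^{2} + \frac{247}{41} \cdot 155 = 196 + \frac{38285}{41} = \frac{46321}{41}$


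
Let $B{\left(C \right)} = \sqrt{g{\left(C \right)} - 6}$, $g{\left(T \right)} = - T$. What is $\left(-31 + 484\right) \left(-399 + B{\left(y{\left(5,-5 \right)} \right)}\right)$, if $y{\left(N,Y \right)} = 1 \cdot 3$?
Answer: $-180747 + 1359 i \approx -1.8075 \cdot 10^{5} + 1359.0 i$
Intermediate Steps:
$y{\left(N,Y \right)} = 3$
$B{\left(C \right)} = \sqrt{-6 - C}$ ($B{\left(C \right)} = \sqrt{- C - 6} = \sqrt{-6 - C}$)
$\left(-31 + 484\right) \left(-399 + B{\left(y{\left(5,-5 \right)} \right)}\right) = \left(-31 + 484\right) \left(-399 + \sqrt{-6 - 3}\right) = 453 \left(-399 + \sqrt{-6 - 3}\right) = 453 \left(-399 + \sqrt{-9}\right) = 453 \left(-399 + 3 i\right) = -180747 + 1359 i$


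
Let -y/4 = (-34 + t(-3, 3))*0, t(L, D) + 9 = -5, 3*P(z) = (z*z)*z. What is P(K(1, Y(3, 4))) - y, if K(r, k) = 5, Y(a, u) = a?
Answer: 125/3 ≈ 41.667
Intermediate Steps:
P(z) = z³/3 (P(z) = ((z*z)*z)/3 = (z²*z)/3 = z³/3)
t(L, D) = -14 (t(L, D) = -9 - 5 = -14)
y = 0 (y = -4*(-34 - 14)*0 = -(-192)*0 = -4*0 = 0)
P(K(1, Y(3, 4))) - y = (⅓)*5³ - 1*0 = (⅓)*125 + 0 = 125/3 + 0 = 125/3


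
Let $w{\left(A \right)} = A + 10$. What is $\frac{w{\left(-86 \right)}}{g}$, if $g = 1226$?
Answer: $- \frac{38}{613} \approx -0.06199$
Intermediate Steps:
$w{\left(A \right)} = 10 + A$
$\frac{w{\left(-86 \right)}}{g} = \frac{10 - 86}{1226} = \left(-76\right) \frac{1}{1226} = - \frac{38}{613}$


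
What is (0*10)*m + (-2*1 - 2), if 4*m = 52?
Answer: -4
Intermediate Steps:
m = 13 (m = (¼)*52 = 13)
(0*10)*m + (-2*1 - 2) = (0*10)*13 + (-2*1 - 2) = 0*13 + (-2 - 2) = 0 - 4 = -4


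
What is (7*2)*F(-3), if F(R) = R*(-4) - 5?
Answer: 98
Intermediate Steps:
F(R) = -5 - 4*R (F(R) = -4*R - 5 = -5 - 4*R)
(7*2)*F(-3) = (7*2)*(-5 - 4*(-3)) = 14*(-5 + 12) = 14*7 = 98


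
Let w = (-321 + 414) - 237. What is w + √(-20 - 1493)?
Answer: -144 + I*√1513 ≈ -144.0 + 38.897*I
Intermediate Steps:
w = -144 (w = 93 - 237 = -144)
w + √(-20 - 1493) = -144 + √(-20 - 1493) = -144 + √(-1513) = -144 + I*√1513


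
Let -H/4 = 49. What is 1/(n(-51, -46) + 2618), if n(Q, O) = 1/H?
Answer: 196/513127 ≈ 0.00038197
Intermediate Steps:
H = -196 (H = -4*49 = -196)
n(Q, O) = -1/196 (n(Q, O) = 1/(-196) = -1/196)
1/(n(-51, -46) + 2618) = 1/(-1/196 + 2618) = 1/(513127/196) = 196/513127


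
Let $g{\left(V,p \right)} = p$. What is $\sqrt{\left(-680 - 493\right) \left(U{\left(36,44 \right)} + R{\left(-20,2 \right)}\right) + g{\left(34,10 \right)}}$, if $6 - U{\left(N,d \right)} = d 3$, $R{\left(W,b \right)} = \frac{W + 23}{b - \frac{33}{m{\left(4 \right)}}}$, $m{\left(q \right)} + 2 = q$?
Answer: $\frac{\sqrt{124510630}}{29} \approx 384.77$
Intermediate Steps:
$m{\left(q \right)} = -2 + q$
$R{\left(W,b \right)} = \frac{23 + W}{- \frac{33}{2} + b}$ ($R{\left(W,b \right)} = \frac{W + 23}{b - \frac{33}{-2 + 4}} = \frac{23 + W}{b - \frac{33}{2}} = \frac{23 + W}{- \frac{33}{2} + b}$)
$U{\left(N,d \right)} = 6 - 3 d$ ($U{\left(N,d \right)} = 6 - d 3 = 6 - 3 d$)
$\sqrt{\left(-680 - 493\right) \left(U{\left(36,44 \right)} + R{\left(-20,2 \right)}\right) + g{\left(34,10 \right)}} = \sqrt{\left(-680 - 493\right) \left(\left(6 - 132\right) + \frac{2 \left(23 - 20\right)}{-33 + 2 \cdot 2}\right) + 10} = \sqrt{- 1173 \left(\left(6 - 132\right) + 2 \frac{1}{-33 + 4} \cdot 3\right) + 10} = \sqrt{- 1173 \left(-126 + 2 \frac{1}{-29} \cdot 3\right) + 10} = \sqrt{- 1173 \left(-126 + 2 \left(- \frac{1}{29}\right) 3\right) + 10} = \sqrt{- 1173 \left(-126 - \frac{6}{29}\right) + 10} = \sqrt{\left(-1173\right) \left(- \frac{3660}{29}\right) + 10} = \sqrt{\frac{4293180}{29} + 10} = \sqrt{\frac{4293470}{29}} = \frac{\sqrt{124510630}}{29}$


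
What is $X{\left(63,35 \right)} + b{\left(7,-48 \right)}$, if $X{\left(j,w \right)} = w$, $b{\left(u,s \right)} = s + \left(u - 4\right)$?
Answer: $-10$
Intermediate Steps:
$b{\left(u,s \right)} = -4 + s + u$ ($b{\left(u,s \right)} = s + \left(u - 4\right) = s + \left(-4 + u\right) = -4 + s + u$)
$X{\left(63,35 \right)} + b{\left(7,-48 \right)} = 35 - 45 = -10$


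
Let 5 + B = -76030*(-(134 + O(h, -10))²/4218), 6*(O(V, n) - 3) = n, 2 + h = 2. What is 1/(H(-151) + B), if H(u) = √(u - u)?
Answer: 18981/6266145635 ≈ 3.0291e-6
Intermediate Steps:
h = 0 (h = -2 + 2 = 0)
H(u) = 0 (H(u) = √0 = 0)
O(V, n) = 3 + n/6
B = 6266145635/18981 (B = -5 - 76030*(-(134 + (3 + (⅙)*(-10)))²/4218) = -5 - 76030*(-(134 + (3 - 5/3))²/4218) = -5 - 76030*(-(134 + 4/3)²/4218) = -5 - 76030/((-4218/((406/3)²))) = -5 - 76030/((-4218/164836/9)) = -5 - 76030/((-4218*9/164836)) = -5 - 76030/(-18981/82418) = -5 - 76030*(-82418/18981) = -5 + 6266240540/18981 = 6266145635/18981 ≈ 3.3013e+5)
1/(H(-151) + B) = 1/(0 + 6266145635/18981) = 1/(6266145635/18981) = 18981/6266145635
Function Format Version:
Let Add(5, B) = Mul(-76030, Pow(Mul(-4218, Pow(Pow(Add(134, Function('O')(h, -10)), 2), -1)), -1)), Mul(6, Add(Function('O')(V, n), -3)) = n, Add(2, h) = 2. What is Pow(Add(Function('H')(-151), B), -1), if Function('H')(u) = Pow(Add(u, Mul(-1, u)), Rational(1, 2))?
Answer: Rational(18981, 6266145635) ≈ 3.0291e-6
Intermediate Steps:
h = 0 (h = Add(-2, 2) = 0)
Function('H')(u) = 0 (Function('H')(u) = Pow(0, Rational(1, 2)) = 0)
Function('O')(V, n) = Add(3, Mul(Rational(1, 6), n))
B = Rational(6266145635, 18981) (B = Add(-5, Mul(-76030, Pow(Mul(-4218, Pow(Pow(Add(134, Add(3, Mul(Rational(1, 6), -10))), 2), -1)), -1))) = Add(-5, Mul(-76030, Pow(Mul(-4218, Pow(Pow(Add(134, Add(3, Rational(-5, 3))), 2), -1)), -1))) = Add(-5, Mul(-76030, Pow(Mul(-4218, Pow(Pow(Add(134, Rational(4, 3)), 2), -1)), -1))) = Add(-5, Mul(-76030, Pow(Mul(-4218, Pow(Pow(Rational(406, 3), 2), -1)), -1))) = Add(-5, Mul(-76030, Pow(Mul(-4218, Pow(Rational(164836, 9), -1)), -1))) = Add(-5, Mul(-76030, Pow(Mul(-4218, Rational(9, 164836)), -1))) = Add(-5, Mul(-76030, Pow(Rational(-18981, 82418), -1))) = Add(-5, Mul(-76030, Rational(-82418, 18981))) = Add(-5, Rational(6266240540, 18981)) = Rational(6266145635, 18981) ≈ 3.3013e+5)
Pow(Add(Function('H')(-151), B), -1) = Pow(Add(0, Rational(6266145635, 18981)), -1) = Pow(Rational(6266145635, 18981), -1) = Rational(18981, 6266145635)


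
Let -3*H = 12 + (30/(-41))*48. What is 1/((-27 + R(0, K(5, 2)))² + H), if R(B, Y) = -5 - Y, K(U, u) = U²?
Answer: 41/133525 ≈ 0.00030706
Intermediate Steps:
H = 316/41 (H = -(12 + (30/(-41))*48)/3 = -(12 + (30*(-1/41))*48)/3 = -(12 - 30/41*48)/3 = -(12 - 1440/41)/3 = -⅓*(-948/41) = 316/41 ≈ 7.7073)
1/((-27 + R(0, K(5, 2)))² + H) = 1/((-27 + (-5 - 1*5²))² + 316/41) = 1/((-27 + (-5 - 1*25))² + 316/41) = 1/((-27 + (-5 - 25))² + 316/41) = 1/((-27 - 30)² + 316/41) = 1/((-57)² + 316/41) = 1/(3249 + 316/41) = 1/(133525/41) = 41/133525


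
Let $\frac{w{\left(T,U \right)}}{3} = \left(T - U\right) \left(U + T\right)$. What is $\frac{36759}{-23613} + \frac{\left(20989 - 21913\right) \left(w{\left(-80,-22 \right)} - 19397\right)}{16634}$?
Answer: $\frac{5894518697}{65463107} \approx 90.043$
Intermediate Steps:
$w{\left(T,U \right)} = 3 \left(T + U\right) \left(T - U\right)$ ($w{\left(T,U \right)} = 3 \left(T - U\right) \left(U + T\right) = 3 \left(T - U\right) \left(T + U\right) = 3 \left(T + U\right) \left(T - U\right)$)
$\frac{36759}{-23613} + \frac{\left(20989 - 21913\right) \left(w{\left(-80,-22 \right)} - 19397\right)}{16634} = \frac{36759}{-23613} + \frac{\left(20989 - 21913\right) \left(\left(- 3 \left(-22\right)^{2} + 3 \left(-80\right)^{2}\right) - 19397\right)}{16634} = 36759 \left(- \frac{1}{23613}\right) + - 924 \left(\left(\left(-3\right) 484 + 3 \cdot 6400\right) - 19397\right) \frac{1}{16634} = - \frac{12253}{7871} + - 924 \left(\left(-1452 + 19200\right) - 19397\right) \frac{1}{16634} = - \frac{12253}{7871} + - 924 \left(17748 - 19397\right) \frac{1}{16634} = - \frac{12253}{7871} + \left(-924\right) \left(-1649\right) \frac{1}{16634} = - \frac{12253}{7871} + 1523676 \cdot \frac{1}{16634} = - \frac{12253}{7871} + \frac{761838}{8317} = \frac{5894518697}{65463107}$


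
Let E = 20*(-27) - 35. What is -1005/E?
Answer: 201/115 ≈ 1.7478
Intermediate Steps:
E = -575 (E = -540 - 35 = -575)
-1005/E = -1005/(-575) = -1005*(-1/575) = 201/115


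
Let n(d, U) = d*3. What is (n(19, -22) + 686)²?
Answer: 552049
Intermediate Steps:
n(d, U) = 3*d
(n(19, -22) + 686)² = (3*19 + 686)² = (57 + 686)² = 743² = 552049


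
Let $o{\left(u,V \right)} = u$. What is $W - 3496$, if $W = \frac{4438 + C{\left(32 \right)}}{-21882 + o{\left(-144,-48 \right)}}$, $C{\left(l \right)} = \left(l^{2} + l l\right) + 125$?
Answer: $- \frac{77009507}{22026} \approx -3496.3$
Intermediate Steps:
$C{\left(l \right)} = 125 + 2 l^{2}$ ($C{\left(l \right)} = \left(l^{2} + l^{2}\right) + 125 = 2 l^{2} + 125 = 125 + 2 l^{2}$)
$W = - \frac{6611}{22026}$ ($W = \frac{4438 + \left(125 + 2 \cdot 32^{2}\right)}{-21882 - 144} = \frac{4438 + \left(125 + 2 \cdot 1024\right)}{-22026} = \left(4438 + \left(125 + 2048\right)\right) \left(- \frac{1}{22026}\right) = \left(4438 + 2173\right) \left(- \frac{1}{22026}\right) = 6611 \left(- \frac{1}{22026}\right) = - \frac{6611}{22026} \approx -0.30015$)
$W - 3496 = - \frac{6611}{22026} - 3496 = - \frac{77009507}{22026}$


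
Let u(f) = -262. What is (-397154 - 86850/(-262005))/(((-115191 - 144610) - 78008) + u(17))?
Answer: 6937083128/5905086157 ≈ 1.1748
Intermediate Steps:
(-397154 - 86850/(-262005))/(((-115191 - 144610) - 78008) + u(17)) = (-397154 - 86850/(-262005))/(((-115191 - 144610) - 78008) - 262) = (-397154 - 86850*(-1/262005))/((-259801 - 78008) - 262) = (-397154 + 5790/17467)/(-337809 - 262) = -6937083128/17467/(-338071) = -6937083128/17467*(-1/338071) = 6937083128/5905086157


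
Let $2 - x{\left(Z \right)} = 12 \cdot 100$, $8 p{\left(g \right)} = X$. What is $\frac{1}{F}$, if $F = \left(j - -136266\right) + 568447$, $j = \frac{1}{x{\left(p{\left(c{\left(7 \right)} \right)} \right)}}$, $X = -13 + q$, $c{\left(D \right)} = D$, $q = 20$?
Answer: $\frac{1198}{844246173} \approx 1.419 \cdot 10^{-6}$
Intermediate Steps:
$X = 7$ ($X = -13 + 20 = 7$)
$p{\left(g \right)} = \frac{7}{8}$ ($p{\left(g \right)} = \frac{1}{8} \cdot 7 = \frac{7}{8}$)
$x{\left(Z \right)} = -1198$ ($x{\left(Z \right)} = 2 - 12 \cdot 100 = 2 - 1200 = -1198$)
$j = - \frac{1}{1198}$ ($j = \frac{1}{-1198} = - \frac{1}{1198} \approx -0.00083472$)
$F = \frac{844246173}{1198}$ ($F = \left(- \frac{1}{1198} - -136266\right) + 568447 = \left(- \frac{1}{1198} + \left(-380405 + 516671\right)\right) + 568447 = \left(- \frac{1}{1198} + 136266\right) + 568447 = \frac{163246667}{1198} + 568447 = \frac{844246173}{1198} \approx 7.0471 \cdot 10^{5}$)
$\frac{1}{F} = \frac{1}{\frac{844246173}{1198}} = \frac{1198}{844246173}$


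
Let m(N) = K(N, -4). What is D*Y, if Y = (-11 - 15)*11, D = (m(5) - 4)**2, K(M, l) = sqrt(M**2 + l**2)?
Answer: -16302 + 2288*sqrt(41) ≈ -1651.7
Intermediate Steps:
m(N) = sqrt(16 + N**2) (m(N) = sqrt(N**2 + (-4)**2) = sqrt(N**2 + 16) = sqrt(16 + N**2))
D = (-4 + sqrt(41))**2 (D = (sqrt(16 + 5**2) - 4)**2 = (sqrt(16 + 25) - 4)**2 = (sqrt(41) - 4)**2 = (-4 + sqrt(41))**2 ≈ 5.7750)
Y = -286 (Y = -26*11 = -286)
D*Y = (4 - sqrt(41))**2*(-286) = -286*(4 - sqrt(41))**2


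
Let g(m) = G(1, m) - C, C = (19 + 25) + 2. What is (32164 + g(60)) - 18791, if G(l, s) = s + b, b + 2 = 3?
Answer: 13388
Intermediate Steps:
b = 1 (b = -2 + 3 = 1)
G(l, s) = 1 + s (G(l, s) = s + 1 = 1 + s)
C = 46 (C = 44 + 2 = 46)
g(m) = -45 + m (g(m) = (1 + m) - 1*46 = (1 + m) - 46 = -45 + m)
(32164 + g(60)) - 18791 = (32164 + (-45 + 60)) - 18791 = (32164 + 15) - 18791 = 32179 - 18791 = 13388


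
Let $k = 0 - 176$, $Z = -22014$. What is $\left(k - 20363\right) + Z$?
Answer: $-42553$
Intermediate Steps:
$k = -176$ ($k = 0 - 176 = -176$)
$\left(k - 20363\right) + Z = \left(-176 - 20363\right) - 22014 = -20539 - 22014 = -42553$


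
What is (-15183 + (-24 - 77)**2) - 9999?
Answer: -14981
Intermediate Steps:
(-15183 + (-24 - 77)**2) - 9999 = (-15183 + (-101)**2) - 9999 = (-15183 + 10201) - 9999 = -4982 - 9999 = -14981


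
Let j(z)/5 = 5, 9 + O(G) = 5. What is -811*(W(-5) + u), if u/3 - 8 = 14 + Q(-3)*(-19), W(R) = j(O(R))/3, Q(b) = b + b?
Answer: -1012939/3 ≈ -3.3765e+5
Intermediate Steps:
O(G) = -4 (O(G) = -9 + 5 = -4)
j(z) = 25 (j(z) = 5*5 = 25)
Q(b) = 2*b
W(R) = 25/3
u = 408 (u = 24 + 3*(14 + (2*(-3))*(-19)) = 24 + 3*(14 - 6*(-19)) = 24 + 3*(14 + 114) = 24 + 3*128 = 24 + 384 = 408)
-811*(W(-5) + u) = -811*(25/3 + 408) = -811*1249/3 = -1012939/3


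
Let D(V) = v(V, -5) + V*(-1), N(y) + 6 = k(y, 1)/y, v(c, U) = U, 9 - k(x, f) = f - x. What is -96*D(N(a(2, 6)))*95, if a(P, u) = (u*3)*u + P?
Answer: 7296/11 ≈ 663.27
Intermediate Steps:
k(x, f) = 9 + x - f (k(x, f) = 9 - (f - x) = 9 + (x - f) = 9 + x - f)
a(P, u) = P + 3*u**2 (a(P, u) = (3*u)*u + P = 3*u**2 + P = P + 3*u**2)
N(y) = -6 + (8 + y)/y (N(y) = -6 + (9 + y - 1*1)/y = -6 + (9 + y - 1)/y = -6 + (8 + y)/y)
D(V) = -5 - V (D(V) = -5 + V*(-1) = -5 - V)
-96*D(N(a(2, 6)))*95 = -96*(-5 - (-5 + 8/(2 + 3*6**2)))*95 = -96*(-5 - (-5 + 8/(2 + 3*36)))*95 = -96*(-5 - (-5 + 8/(2 + 108)))*95 = -96*(-5 - (-5 + 8/110))*95 = -96*(-5 - (-5 + 8*(1/110)))*95 = -96*(-5 - (-5 + 4/55))*95 = -96*(-5 - 1*(-271/55))*95 = -96*(-5 + 271/55)*95 = -96*(-4/55)*95 = (384/55)*95 = 7296/11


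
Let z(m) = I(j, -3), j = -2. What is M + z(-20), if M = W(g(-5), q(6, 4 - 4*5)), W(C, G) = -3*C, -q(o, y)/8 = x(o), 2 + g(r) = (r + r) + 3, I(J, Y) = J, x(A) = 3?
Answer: 25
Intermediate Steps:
g(r) = 1 + 2*r (g(r) = -2 + ((r + r) + 3) = -2 + (2*r + 3) = -2 + (3 + 2*r) = 1 + 2*r)
q(o, y) = -24 (q(o, y) = -8*3 = -24)
z(m) = -2
M = 27 (M = -3*(1 + 2*(-5)) = -3*(1 - 10) = -3*(-9) = 27)
M + z(-20) = 27 - 2 = 25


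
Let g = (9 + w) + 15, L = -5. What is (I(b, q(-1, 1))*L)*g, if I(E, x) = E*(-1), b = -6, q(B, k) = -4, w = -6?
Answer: -540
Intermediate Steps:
I(E, x) = -E
g = 18 (g = (9 - 6) + 15 = 3 + 15 = 18)
(I(b, q(-1, 1))*L)*g = (-1*(-6)*(-5))*18 = (6*(-5))*18 = -30*18 = -540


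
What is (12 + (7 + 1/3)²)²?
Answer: 350464/81 ≈ 4326.7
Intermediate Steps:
(12 + (7 + 1/3)²)² = (12 + (7 + ⅓)²)² = (12 + (22/3)²)² = (12 + 484/9)² = (592/9)² = 350464/81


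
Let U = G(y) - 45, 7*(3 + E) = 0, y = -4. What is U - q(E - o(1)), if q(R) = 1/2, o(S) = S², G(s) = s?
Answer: -99/2 ≈ -49.500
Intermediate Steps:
E = -3 (E = -3 + (⅐)*0 = -3 + 0 = -3)
q(R) = ½
U = -49 (U = -4 - 45 = -49)
U - q(E - o(1)) = -49 - 1*½ = -49 - ½ = -99/2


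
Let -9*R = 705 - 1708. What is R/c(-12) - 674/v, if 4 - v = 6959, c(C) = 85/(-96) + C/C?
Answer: 223249922/229515 ≈ 972.70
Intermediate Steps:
R = 1003/9 (R = -(705 - 1708)/9 = -⅑*(-1003) = 1003/9 ≈ 111.44)
c(C) = 11/96 (c(C) = 85*(-1/96) + 1 = -85/96 + 1 = 11/96)
v = -6955 (v = 4 - 1*6959 = 4 - 6959 = -6955)
R/c(-12) - 674/v = 1003/(9*(11/96)) - 674/(-6955) = (1003/9)*(96/11) - 674*(-1/6955) = 32096/33 + 674/6955 = 223249922/229515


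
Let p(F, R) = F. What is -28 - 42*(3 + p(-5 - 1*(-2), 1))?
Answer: -28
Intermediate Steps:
-28 - 42*(3 + p(-5 - 1*(-2), 1)) = -28 - 42*(3 + (-5 - 1*(-2))) = -28 - 42*(3 + (-5 + 2)) = -28 - 42*(3 - 3) = -28 - 42*0 = -28 + 0 = -28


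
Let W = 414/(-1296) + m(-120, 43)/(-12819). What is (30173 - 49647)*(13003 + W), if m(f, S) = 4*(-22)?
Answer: -38951454697337/153828 ≈ -2.5321e+8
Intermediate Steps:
m(f, S) = -88
W = -96167/307656 (W = 414/(-1296) - 88/(-12819) = 414*(-1/1296) - 88*(-1/12819) = -23/72 + 88/12819 = -96167/307656 ≈ -0.31258)
(30173 - 49647)*(13003 + W) = (30173 - 49647)*(13003 - 96167/307656) = -19474*4000354801/307656 = -38951454697337/153828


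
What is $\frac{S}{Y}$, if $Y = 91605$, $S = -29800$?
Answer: $- \frac{5960}{18321} \approx -0.32531$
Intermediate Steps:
$\frac{S}{Y} = - \frac{29800}{91605} = \left(-29800\right) \frac{1}{91605} = - \frac{5960}{18321}$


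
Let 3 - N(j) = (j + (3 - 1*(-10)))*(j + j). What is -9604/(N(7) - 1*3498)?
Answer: 9604/3775 ≈ 2.5441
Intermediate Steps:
N(j) = 3 - 2*j*(13 + j) (N(j) = 3 - (j + (3 - 1*(-10)))*(j + j) = 3 - (j + (3 + 10))*2*j = 3 - (j + 13)*2*j = 3 - (13 + j)*2*j = 3 - 2*j*(13 + j))
-9604/(N(7) - 1*3498) = -9604/((3 - 26*7 - 2*7**2) - 1*3498) = -9604/((3 - 182 - 2*49) - 3498) = -9604/((3 - 182 - 98) - 3498) = -9604/(-277 - 3498) = -9604/(-3775) = -9604*(-1/3775) = 9604/3775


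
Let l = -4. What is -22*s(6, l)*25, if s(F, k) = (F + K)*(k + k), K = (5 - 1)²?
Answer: 96800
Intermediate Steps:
K = 16 (K = 4² = 16)
s(F, k) = 2*k*(16 + F) (s(F, k) = (F + 16)*(k + k) = (16 + F)*(2*k) = 2*k*(16 + F))
-22*s(6, l)*25 = -44*(-4)*(16 + 6)*25 = -44*(-4)*22*25 = -22*(-176)*25 = 3872*25 = 96800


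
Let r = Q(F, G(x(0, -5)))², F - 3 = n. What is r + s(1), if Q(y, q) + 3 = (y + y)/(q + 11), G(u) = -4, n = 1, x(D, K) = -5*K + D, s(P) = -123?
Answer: -5858/49 ≈ -119.55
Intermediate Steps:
x(D, K) = D - 5*K
F = 4 (F = 3 + 1 = 4)
Q(y, q) = -3 + 2*y/(11 + q) (Q(y, q) = -3 + (y + y)/(q + 11) = -3 + (2*y)/(11 + q) = -3 + 2*y/(11 + q))
r = 169/49 (r = ((-33 - 3*(-4) + 2*4)/(11 - 4))² = ((-33 + 12 + 8)/7)² = ((⅐)*(-13))² = (-13/7)² = 169/49 ≈ 3.4490)
r + s(1) = 169/49 - 123 = -5858/49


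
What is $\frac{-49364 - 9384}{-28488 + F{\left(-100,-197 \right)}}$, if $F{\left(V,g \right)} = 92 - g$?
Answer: $\frac{58748}{28199} \approx 2.0833$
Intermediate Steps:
$\frac{-49364 - 9384}{-28488 + F{\left(-100,-197 \right)}} = \frac{-49364 - 9384}{-28488 + \left(92 - -197\right)} = - \frac{58748}{-28488 + \left(92 + 197\right)} = - \frac{58748}{-28488 + 289} = - \frac{58748}{-28199} = \left(-58748\right) \left(- \frac{1}{28199}\right) = \frac{58748}{28199}$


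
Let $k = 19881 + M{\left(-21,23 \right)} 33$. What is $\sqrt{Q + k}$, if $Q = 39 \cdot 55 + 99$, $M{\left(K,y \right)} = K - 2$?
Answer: $3 \sqrt{2374} \approx 146.17$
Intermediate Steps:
$M{\left(K,y \right)} = -2 + K$ ($M{\left(K,y \right)} = K - 2 = -2 + K$)
$Q = 2244$ ($Q = 2145 + 99 = 2244$)
$k = 19122$ ($k = 19881 + \left(-2 - 21\right) 33 = 19881 - 759 = 19122$)
$\sqrt{Q + k} = \sqrt{2244 + 19122} = \sqrt{21366} = 3 \sqrt{2374}$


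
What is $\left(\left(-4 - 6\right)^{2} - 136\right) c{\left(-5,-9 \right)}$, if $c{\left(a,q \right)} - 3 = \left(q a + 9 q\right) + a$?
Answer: $1368$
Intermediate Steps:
$c{\left(a,q \right)} = 3 + a + 9 q + a q$ ($c{\left(a,q \right)} = 3 + \left(\left(q a + 9 q\right) + a\right) = 3 + \left(\left(a q + 9 q\right) + a\right) = 3 + \left(\left(9 q + a q\right) + a\right) = 3 + \left(a + 9 q + a q\right) = 3 + a + 9 q + a q$)
$\left(\left(-4 - 6\right)^{2} - 136\right) c{\left(-5,-9 \right)} = \left(\left(-4 - 6\right)^{2} - 136\right) \left(3 - 5 + 9 \left(-9\right) - -45\right) = \left(\left(-10\right)^{2} - 136\right) \left(3 - 5 - 81 + 45\right) = \left(100 - 136\right) \left(-38\right) = \left(-36\right) \left(-38\right) = 1368$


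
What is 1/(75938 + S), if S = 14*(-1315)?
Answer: 1/57528 ≈ 1.7383e-5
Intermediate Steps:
S = -18410
1/(75938 + S) = 1/(75938 - 18410) = 1/57528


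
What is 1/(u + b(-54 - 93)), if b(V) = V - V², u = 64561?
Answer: 1/42805 ≈ 2.3362e-5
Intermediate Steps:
1/(u + b(-54 - 93)) = 1/(64561 + (-54 - 93)*(1 - (-54 - 93))) = 1/(64561 - 147*(1 - 1*(-147))) = 1/(64561 - 147*(1 + 147)) = 1/(64561 - 147*148) = 1/(64561 - 21756) = 1/42805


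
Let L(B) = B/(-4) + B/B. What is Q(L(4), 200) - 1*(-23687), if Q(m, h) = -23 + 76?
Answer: 23740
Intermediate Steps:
L(B) = 1 - B/4 (L(B) = B*(-1/4) + 1 = -B/4 + 1 = 1 - B/4)
Q(m, h) = 53
Q(L(4), 200) - 1*(-23687) = 53 - 1*(-23687) = 53 + 23687 = 23740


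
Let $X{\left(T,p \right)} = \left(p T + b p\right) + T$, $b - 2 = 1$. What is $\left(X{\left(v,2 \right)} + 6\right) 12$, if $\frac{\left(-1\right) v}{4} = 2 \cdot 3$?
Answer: $-720$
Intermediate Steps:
$b = 3$ ($b = 2 + 1 = 3$)
$v = -24$ ($v = - 4 \cdot 2 \cdot 3 = \left(-4\right) 6 = -24$)
$X{\left(T,p \right)} = T + 3 p + T p$ ($X{\left(T,p \right)} = \left(p T + 3 p\right) + T = \left(T p + 3 p\right) + T = \left(3 p + T p\right) + T = T + 3 p + T p$)
$\left(X{\left(v,2 \right)} + 6\right) 12 = \left(\left(-24 + 3 \cdot 2 - 48\right) + 6\right) 12 = \left(\left(-24 + 6 - 48\right) + 6\right) 12 = \left(-66 + 6\right) 12 = \left(-60\right) 12 = -720$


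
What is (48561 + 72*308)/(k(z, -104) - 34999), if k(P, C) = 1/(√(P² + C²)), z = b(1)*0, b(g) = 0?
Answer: -7356648/3639895 ≈ -2.0211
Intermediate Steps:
z = 0 (z = 0*0 = 0)
k(P, C) = (C² + P²)^(-½) (k(P, C) = 1/(√(C² + P²)) = (C² + P²)^(-½))
(48561 + 72*308)/(k(z, -104) - 34999) = (48561 + 72*308)/(((-104)² + 0²)^(-½) - 34999) = (48561 + 22176)/((10816 + 0)^(-½) - 34999) = 70737/(10816^(-½) - 34999) = 70737/(1/104 - 34999) = 70737/(-3639895/104) = 70737*(-104/3639895) = -7356648/3639895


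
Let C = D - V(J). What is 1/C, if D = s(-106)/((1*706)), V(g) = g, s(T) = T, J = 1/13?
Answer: -4589/1042 ≈ -4.4040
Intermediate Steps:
J = 1/13 ≈ 0.076923
D = -53/353 (D = -106/(1*706) = -106/706 = -106*1/706 = -53/353 ≈ -0.15014)
C = -1042/4589 (C = -53/353 - 1*1/13 = -53/353 - 1/13 = -1042/4589 ≈ -0.22706)
1/C = 1/(-1042/4589) = -4589/1042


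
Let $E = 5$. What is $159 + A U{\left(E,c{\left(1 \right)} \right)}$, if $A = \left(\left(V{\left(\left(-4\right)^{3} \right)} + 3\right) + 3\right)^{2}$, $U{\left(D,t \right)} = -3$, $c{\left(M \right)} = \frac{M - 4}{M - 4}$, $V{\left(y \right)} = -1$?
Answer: $84$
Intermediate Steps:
$c{\left(M \right)} = 1$ ($c{\left(M \right)} = \frac{-4 + M}{-4 + M} = 1$)
$A = 25$ ($A = \left(\left(-1 + 3\right) + 3\right)^{2} = \left(2 + 3\right)^{2} = 5^{2} = 25$)
$159 + A U{\left(E,c{\left(1 \right)} \right)} = 159 + 25 \left(-3\right) = 159 - 75 = 84$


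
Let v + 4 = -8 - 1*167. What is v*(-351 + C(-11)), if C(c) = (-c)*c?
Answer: 84488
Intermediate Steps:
v = -179 (v = -4 + (-8 - 1*167) = -4 + (-8 - 167) = -4 - 175 = -179)
C(c) = -c²
v*(-351 + C(-11)) = -179*(-351 - 1*(-11)²) = -179*(-351 - 1*121) = -179*(-351 - 121) = -179*(-472) = 84488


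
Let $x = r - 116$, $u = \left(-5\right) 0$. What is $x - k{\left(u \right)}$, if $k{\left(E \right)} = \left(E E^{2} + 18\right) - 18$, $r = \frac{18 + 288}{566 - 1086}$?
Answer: $- \frac{30313}{260} \approx -116.59$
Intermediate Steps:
$r = - \frac{153}{260}$ ($r = \frac{306}{-520} = 306 \left(- \frac{1}{520}\right) = - \frac{153}{260} \approx -0.58846$)
$u = 0$
$k{\left(E \right)} = E^{3}$ ($k{\left(E \right)} = \left(E^{3} + 18\right) - 18 = \left(18 + E^{3}\right) - 18 = E^{3}$)
$x = - \frac{30313}{260}$ ($x = - \frac{153}{260} - 116 = - \frac{30313}{260} \approx -116.59$)
$x - k{\left(u \right)} = - \frac{30313}{260} - 0^{3} = - \frac{30313}{260} - 0 = - \frac{30313}{260} + 0 = - \frac{30313}{260}$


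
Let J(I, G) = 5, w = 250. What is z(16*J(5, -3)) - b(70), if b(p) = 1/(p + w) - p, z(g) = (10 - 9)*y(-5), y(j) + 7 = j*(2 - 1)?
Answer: 18559/320 ≈ 57.997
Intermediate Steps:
y(j) = -7 + j (y(j) = -7 + j*(2 - 1) = -7 + j*1 = -7 + j)
z(g) = -12 (z(g) = (10 - 9)*(-7 - 5) = 1*(-12) = -12)
b(p) = 1/(250 + p) - p (b(p) = 1/(p + 250) - p = 1/(250 + p) - p)
z(16*J(5, -3)) - b(70) = -12 - (1 - 1*70² - 250*70)/(250 + 70) = -12 - (1 - 1*4900 - 17500)/320 = -12 - (1 - 4900 - 17500)/320 = -12 - (-22399)/320 = -12 - 1*(-22399/320) = -12 + 22399/320 = 18559/320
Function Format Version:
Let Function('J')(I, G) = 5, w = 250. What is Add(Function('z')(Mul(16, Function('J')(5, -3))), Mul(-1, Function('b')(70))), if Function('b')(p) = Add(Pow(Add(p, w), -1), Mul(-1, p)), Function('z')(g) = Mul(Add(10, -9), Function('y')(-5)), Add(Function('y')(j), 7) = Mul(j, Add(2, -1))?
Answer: Rational(18559, 320) ≈ 57.997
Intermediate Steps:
Function('y')(j) = Add(-7, j) (Function('y')(j) = Add(-7, Mul(j, Add(2, -1))) = Add(-7, Mul(j, 1)) = Add(-7, j))
Function('z')(g) = -12 (Function('z')(g) = Mul(Add(10, -9), Add(-7, -5)) = Mul(1, -12) = -12)
Function('b')(p) = Add(Pow(Add(250, p), -1), Mul(-1, p)) (Function('b')(p) = Add(Pow(Add(p, 250), -1), Mul(-1, p)) = Add(Pow(Add(250, p), -1), Mul(-1, p)))
Add(Function('z')(Mul(16, Function('J')(5, -3))), Mul(-1, Function('b')(70))) = Add(-12, Mul(-1, Mul(Pow(Add(250, 70), -1), Add(1, Mul(-1, Pow(70, 2)), Mul(-250, 70))))) = Add(-12, Mul(-1, Mul(Pow(320, -1), Add(1, Mul(-1, 4900), -17500)))) = Add(-12, Mul(-1, Mul(Rational(1, 320), Add(1, -4900, -17500)))) = Add(-12, Mul(-1, Mul(Rational(1, 320), -22399))) = Add(-12, Mul(-1, Rational(-22399, 320))) = Add(-12, Rational(22399, 320)) = Rational(18559, 320)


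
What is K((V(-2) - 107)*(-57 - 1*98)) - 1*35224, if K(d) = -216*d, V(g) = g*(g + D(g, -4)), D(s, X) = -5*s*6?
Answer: -7501264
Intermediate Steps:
D(s, X) = -30*s
V(g) = -29*g² (V(g) = g*(g - 30*g) = g*(-29*g) = -29*g²)
K((V(-2) - 107)*(-57 - 1*98)) - 1*35224 = -216*(-29*(-2)² - 107)*(-57 - 1*98) - 1*35224 = -216*(-29*4 - 107)*(-57 - 98) - 35224 = -216*(-116 - 107)*(-155) - 35224 = -(-48168)*(-155) - 35224 = -216*34565 - 35224 = -7466040 - 35224 = -7501264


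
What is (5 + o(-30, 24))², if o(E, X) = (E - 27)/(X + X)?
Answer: 3721/256 ≈ 14.535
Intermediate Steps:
o(E, X) = (-27 + E)/(2*X) (o(E, X) = (-27 + E)/((2*X)) = (-27 + E)*(1/(2*X)) = (-27 + E)/(2*X))
(5 + o(-30, 24))² = (5 + (½)*(-27 - 30)/24)² = (5 + (½)*(1/24)*(-57))² = (5 - 19/16)² = (61/16)² = 3721/256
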